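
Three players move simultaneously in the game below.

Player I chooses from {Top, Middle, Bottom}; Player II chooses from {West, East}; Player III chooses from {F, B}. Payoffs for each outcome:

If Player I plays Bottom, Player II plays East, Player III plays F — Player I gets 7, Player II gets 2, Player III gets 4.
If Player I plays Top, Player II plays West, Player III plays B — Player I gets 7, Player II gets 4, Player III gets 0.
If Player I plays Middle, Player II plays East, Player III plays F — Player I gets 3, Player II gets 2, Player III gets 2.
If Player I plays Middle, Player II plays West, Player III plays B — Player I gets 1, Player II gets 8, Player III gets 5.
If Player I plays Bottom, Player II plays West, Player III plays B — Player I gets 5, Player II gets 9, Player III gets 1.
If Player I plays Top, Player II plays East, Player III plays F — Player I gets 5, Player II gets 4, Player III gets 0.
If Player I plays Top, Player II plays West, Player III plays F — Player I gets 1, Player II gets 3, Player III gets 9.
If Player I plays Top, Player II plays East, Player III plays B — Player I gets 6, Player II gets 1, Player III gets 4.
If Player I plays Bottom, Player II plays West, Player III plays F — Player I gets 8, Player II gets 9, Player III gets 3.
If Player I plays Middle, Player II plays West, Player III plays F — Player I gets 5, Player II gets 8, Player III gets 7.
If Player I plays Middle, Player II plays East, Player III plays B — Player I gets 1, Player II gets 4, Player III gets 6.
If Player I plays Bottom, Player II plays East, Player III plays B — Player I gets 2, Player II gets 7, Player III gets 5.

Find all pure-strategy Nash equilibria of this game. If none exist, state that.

Check each profile: it is a Nash equilibrium iff no player can strictly gain by switching unilaterally.
(Top, West, F): Player I can switch to Middle (1 → 5). Not NE.
(Top, West, B): Player III can switch to F (0 → 9). Not NE.
(Top, East, F): Player I can switch to Bottom (5 → 7). Not NE.
(Top, East, B): Player II can switch to West (1 → 4). Not NE.
(Middle, West, F): Player I can switch to Bottom (5 → 8). Not NE.
(Middle, West, B): Player I can switch to Top (1 → 7). Not NE.
(Middle, East, F): Player I can switch to Top (3 → 5). Not NE.
(Middle, East, B): Player I can switch to Top (1 → 6). Not NE.
(Bottom, West, F): Player I gets 8, best alternative 5; Player II gets 9, best alternative 2; Player III gets 3, best alternative 1. No profitable deviation — NE.
(Bottom, West, B): Player I can switch to Top (5 → 7). Not NE.
(Bottom, East, F): Player II can switch to West (2 → 9). Not NE.
(The remaining 1 profile has a profitable deviation by the same check.)

Pure NE: (Bottom, West, F)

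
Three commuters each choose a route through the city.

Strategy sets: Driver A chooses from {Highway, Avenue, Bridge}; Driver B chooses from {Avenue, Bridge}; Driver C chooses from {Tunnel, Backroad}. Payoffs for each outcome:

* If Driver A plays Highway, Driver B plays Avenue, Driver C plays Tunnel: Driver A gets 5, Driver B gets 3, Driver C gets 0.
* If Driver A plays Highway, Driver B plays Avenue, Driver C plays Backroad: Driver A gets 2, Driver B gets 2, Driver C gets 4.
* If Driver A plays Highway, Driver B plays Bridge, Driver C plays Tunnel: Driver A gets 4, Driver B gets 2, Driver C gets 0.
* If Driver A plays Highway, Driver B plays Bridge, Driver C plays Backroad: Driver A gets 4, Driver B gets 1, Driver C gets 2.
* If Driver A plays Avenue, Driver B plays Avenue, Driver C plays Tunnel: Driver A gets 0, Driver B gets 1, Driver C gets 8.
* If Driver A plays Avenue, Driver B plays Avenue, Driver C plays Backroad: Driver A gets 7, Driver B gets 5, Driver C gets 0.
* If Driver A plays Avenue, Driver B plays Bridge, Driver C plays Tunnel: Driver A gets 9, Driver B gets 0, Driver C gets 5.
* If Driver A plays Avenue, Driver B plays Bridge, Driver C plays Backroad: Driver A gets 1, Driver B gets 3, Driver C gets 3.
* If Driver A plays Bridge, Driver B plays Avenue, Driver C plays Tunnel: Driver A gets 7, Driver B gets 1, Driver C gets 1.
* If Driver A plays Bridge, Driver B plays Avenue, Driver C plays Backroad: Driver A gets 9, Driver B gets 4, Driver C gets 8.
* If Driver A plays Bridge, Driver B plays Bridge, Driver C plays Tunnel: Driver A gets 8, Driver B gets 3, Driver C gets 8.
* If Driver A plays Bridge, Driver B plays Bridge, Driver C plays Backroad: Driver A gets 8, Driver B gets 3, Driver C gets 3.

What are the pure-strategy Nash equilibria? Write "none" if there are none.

The unique pure-strategy Nash equilibrium is (Bridge, Avenue, Backroad).

(Highway, Avenue, Tunnel): Driver A can switch to Bridge (5 → 7). Not NE.
(Highway, Avenue, Backroad): Driver A can switch to Avenue (2 → 7). Not NE.
(Highway, Bridge, Tunnel): Driver A can switch to Avenue (4 → 9). Not NE.
(Highway, Bridge, Backroad): Driver A can switch to Bridge (4 → 8). Not NE.
(Avenue, Avenue, Tunnel): Driver A can switch to Highway (0 → 5). Not NE.
(Avenue, Avenue, Backroad): Driver A can switch to Bridge (7 → 9). Not NE.
(Bridge, Avenue, Backroad): Driver A gets 9, best alternative 7; Driver B gets 4, best alternative 3; Driver C gets 8, best alternative 1. No profitable deviation — NE.
(The remaining 5 profiles each have a profitable deviation by the same check.)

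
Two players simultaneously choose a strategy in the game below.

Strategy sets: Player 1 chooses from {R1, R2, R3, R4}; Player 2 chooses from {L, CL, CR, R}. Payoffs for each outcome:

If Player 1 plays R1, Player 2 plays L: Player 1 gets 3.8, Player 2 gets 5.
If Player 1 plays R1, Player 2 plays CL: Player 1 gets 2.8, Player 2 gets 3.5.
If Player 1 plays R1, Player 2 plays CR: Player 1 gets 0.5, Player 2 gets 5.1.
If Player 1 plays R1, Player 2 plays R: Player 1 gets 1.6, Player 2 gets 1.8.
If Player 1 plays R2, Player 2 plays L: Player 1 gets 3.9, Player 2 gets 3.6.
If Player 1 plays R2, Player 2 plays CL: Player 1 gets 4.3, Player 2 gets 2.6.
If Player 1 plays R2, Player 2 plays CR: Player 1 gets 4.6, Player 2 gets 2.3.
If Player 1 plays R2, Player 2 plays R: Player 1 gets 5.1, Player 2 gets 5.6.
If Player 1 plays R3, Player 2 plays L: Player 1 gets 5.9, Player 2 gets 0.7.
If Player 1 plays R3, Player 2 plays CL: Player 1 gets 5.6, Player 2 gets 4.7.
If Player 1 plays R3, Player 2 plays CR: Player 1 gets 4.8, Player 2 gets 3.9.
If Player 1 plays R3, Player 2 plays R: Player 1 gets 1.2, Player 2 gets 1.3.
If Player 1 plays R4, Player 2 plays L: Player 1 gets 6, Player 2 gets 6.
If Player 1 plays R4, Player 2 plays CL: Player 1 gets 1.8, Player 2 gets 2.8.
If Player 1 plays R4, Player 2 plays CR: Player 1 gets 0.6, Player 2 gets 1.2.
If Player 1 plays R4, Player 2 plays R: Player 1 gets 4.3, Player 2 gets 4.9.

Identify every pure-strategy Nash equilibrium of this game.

Check each profile: it is a Nash equilibrium iff no player can strictly gain by switching unilaterally.
(R1, L): Player 1 can switch to R2 (3.8 → 3.9). Not NE.
(R1, CL): Player 1 can switch to R2 (2.8 → 4.3). Not NE.
(R1, CR): Player 1 can switch to R2 (0.5 → 4.6). Not NE.
(R1, R): Player 1 can switch to R2 (1.6 → 5.1). Not NE.
(R2, L): Player 1 can switch to R3 (3.9 → 5.9). Not NE.
(R2, CL): Player 1 can switch to R3 (4.3 → 5.6). Not NE.
(R2, R): Player 1 gets 5.1, best alternative 4.3; Player 2 gets 5.6, best alternative 3.6. No profitable deviation — NE.
(R3, CL): Player 1 gets 5.6, best alternative 4.3; Player 2 gets 4.7, best alternative 3.9. No profitable deviation — NE.
(R4, L): Player 1 gets 6, best alternative 5.9; Player 2 gets 6, best alternative 4.9. No profitable deviation — NE.
(The remaining 7 profiles each have a profitable deviation by the same check.)

(R2, R), (R3, CL), (R4, L)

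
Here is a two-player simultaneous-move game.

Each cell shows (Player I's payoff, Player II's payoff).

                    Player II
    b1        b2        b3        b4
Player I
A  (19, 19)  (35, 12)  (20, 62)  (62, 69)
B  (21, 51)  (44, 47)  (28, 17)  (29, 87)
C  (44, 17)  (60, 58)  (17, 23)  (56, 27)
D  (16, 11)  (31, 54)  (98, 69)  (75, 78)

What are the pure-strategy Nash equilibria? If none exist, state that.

(C, b2); (D, b4)

For each strategy profile, look for a profitable unilateral deviation.
(A, b1): Player I can switch to B (19 → 21). Not NE.
(A, b2): Player I can switch to B (35 → 44). Not NE.
(A, b3): Player I can switch to B (20 → 28). Not NE.
(A, b4): Player I can switch to D (62 → 75). Not NE.
(B, b1): Player I can switch to C (21 → 44). Not NE.
(B, b2): Player I can switch to C (44 → 60). Not NE.
(C, b2): Player I gets 60, best alternative 44; Player II gets 58, best alternative 27. No profitable deviation — NE.
(D, b4): Player I gets 75, best alternative 62; Player II gets 78, best alternative 69. No profitable deviation — NE.
(The remaining 8 profiles each have a profitable deviation by the same check.)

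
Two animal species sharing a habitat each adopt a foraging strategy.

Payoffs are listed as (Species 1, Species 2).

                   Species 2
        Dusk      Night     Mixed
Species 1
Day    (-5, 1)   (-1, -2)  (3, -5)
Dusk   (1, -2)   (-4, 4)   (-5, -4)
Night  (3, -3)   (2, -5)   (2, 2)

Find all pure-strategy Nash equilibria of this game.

Mark each player's best response to every combination of opponents' strategies; a profile where every player is best-responding is a pure Nash equilibrium.
Species 1 against Dusk: payoffs -5, 1, 3 → best response Night.
Species 1 against Night: payoffs -1, -4, 2 → best response Night.
Species 1 against Mixed: payoffs 3, -5, 2 → best response Day.
Species 2 against Day: payoffs 1, -2, -5 → best response Dusk.
Species 2 against Dusk: payoffs -2, 4, -4 → best response Night.
Species 2 against Night: payoffs -3, -5, 2 → best response Mixed.
No profile is a mutual best response for all players.

This game has no pure Nash equilibrium.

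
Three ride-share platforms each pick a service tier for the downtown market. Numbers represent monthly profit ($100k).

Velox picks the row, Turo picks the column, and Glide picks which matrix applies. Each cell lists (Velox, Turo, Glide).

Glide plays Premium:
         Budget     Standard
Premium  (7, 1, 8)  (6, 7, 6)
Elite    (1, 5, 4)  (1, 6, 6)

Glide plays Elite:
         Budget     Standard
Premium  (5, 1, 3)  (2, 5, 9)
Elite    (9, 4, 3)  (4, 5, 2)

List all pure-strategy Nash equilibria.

none

(Premium, Budget, Premium): Turo can switch to Standard (1 → 7). Not NE.
(Premium, Budget, Elite): Velox can switch to Elite (5 → 9). Not NE.
(Premium, Standard, Premium): Glide can switch to Elite (6 → 9). Not NE.
(Premium, Standard, Elite): Velox can switch to Elite (2 → 4). Not NE.
(Elite, Budget, Premium): Velox can switch to Premium (1 → 7). Not NE.
(Elite, Budget, Elite): Turo can switch to Standard (4 → 5). Not NE.
(The remaining 2 profiles each have a profitable deviation by the same check.)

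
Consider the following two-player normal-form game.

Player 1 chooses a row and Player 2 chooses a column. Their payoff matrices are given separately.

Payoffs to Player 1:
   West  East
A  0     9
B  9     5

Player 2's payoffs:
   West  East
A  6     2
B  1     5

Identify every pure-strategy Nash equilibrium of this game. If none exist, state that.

(A, West): Player 1 can switch to B (0 → 9). Not NE.
(A, East): Player 2 can switch to West (2 → 6). Not NE.
(B, West): Player 2 can switch to East (1 → 5). Not NE.
(B, East): Player 1 can switch to A (5 → 9). Not NE.

No pure-strategy Nash equilibrium.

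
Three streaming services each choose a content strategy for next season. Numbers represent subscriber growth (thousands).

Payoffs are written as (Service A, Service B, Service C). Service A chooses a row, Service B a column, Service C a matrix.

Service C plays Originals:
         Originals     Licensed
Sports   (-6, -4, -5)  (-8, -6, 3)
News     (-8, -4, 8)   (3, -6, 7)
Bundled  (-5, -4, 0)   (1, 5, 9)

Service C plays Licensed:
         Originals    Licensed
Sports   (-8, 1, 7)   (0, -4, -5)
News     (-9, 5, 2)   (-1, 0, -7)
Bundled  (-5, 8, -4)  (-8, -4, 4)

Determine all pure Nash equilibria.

For each player, find the best response to each opponent profile; mutual best responses are the pure NE.
Service A against (Originals, Originals): payoffs -6, -8, -5 → best response Bundled.
Service A against (Originals, Licensed): payoffs -8, -9, -5 → best response Bundled.
Service A against (Licensed, Originals): payoffs -8, 3, 1 → best response News.
Service A against (Licensed, Licensed): payoffs 0, -1, -8 → best response Sports.
Service B against (Sports, Originals): payoffs -4, -6 → best response Originals.
Service B against (Sports, Licensed): payoffs 1, -4 → best response Originals.
Service B against (News, Originals): payoffs -4, -6 → best response Originals.
Service B against (News, Licensed): payoffs 5, 0 → best response Originals.
Service B against (Bundled, Originals): payoffs -4, 5 → best response Licensed.
Service B against (Bundled, Licensed): payoffs 8, -4 → best response Originals.
Service C against (Sports, Originals): payoffs -5, 7 → best response Licensed.
Service C against (Sports, Licensed): payoffs 3, -5 → best response Originals.
Service C against (News, Originals): payoffs 8, 2 → best response Originals.
Service C against (News, Licensed): payoffs 7, -7 → best response Originals.
Service C against (Bundled, Originals): payoffs 0, -4 → best response Originals.
Service C against (Bundled, Licensed): payoffs 9, 4 → best response Originals.
No profile is a mutual best response for all players.

This game has no pure Nash equilibrium.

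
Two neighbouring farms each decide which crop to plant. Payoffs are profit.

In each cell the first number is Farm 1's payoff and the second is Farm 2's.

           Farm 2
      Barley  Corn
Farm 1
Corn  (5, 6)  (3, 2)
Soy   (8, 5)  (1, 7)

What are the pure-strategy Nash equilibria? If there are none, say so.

Check each profile: it is a Nash equilibrium iff no player can strictly gain by switching unilaterally.
(Corn, Barley): Farm 1 can switch to Soy (5 → 8). Not NE.
(Corn, Corn): Farm 2 can switch to Barley (2 → 6). Not NE.
(Soy, Barley): Farm 2 can switch to Corn (5 → 7). Not NE.
(Soy, Corn): Farm 1 can switch to Corn (1 → 3). Not NE.

No pure-strategy Nash equilibrium.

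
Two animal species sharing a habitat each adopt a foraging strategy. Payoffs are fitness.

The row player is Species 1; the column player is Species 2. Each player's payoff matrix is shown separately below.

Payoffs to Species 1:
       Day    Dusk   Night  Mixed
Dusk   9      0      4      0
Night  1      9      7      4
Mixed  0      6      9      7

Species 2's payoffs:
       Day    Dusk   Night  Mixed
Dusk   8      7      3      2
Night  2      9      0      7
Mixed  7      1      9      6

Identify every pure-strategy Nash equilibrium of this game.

The pure Nash equilibria are (Dusk, Day), (Night, Dusk), (Mixed, Night).

(Dusk, Day): Species 1 gets 9, best alternative 1; Species 2 gets 8, best alternative 7. No profitable deviation — NE.
(Dusk, Dusk): Species 1 can switch to Night (0 → 9). Not NE.
(Dusk, Night): Species 1 can switch to Night (4 → 7). Not NE.
(Dusk, Mixed): Species 1 can switch to Night (0 → 4). Not NE.
(Night, Day): Species 1 can switch to Dusk (1 → 9). Not NE.
(Night, Dusk): Species 1 gets 9, best alternative 6; Species 2 gets 9, best alternative 7. No profitable deviation — NE.
(Night, Night): Species 1 can switch to Mixed (7 → 9). Not NE.
(Night, Mixed): Species 1 can switch to Mixed (4 → 7). Not NE.
(Mixed, Day): Species 1 can switch to Dusk (0 → 9). Not NE.
(Mixed, Dusk): Species 1 can switch to Night (6 → 9). Not NE.
(Mixed, Night): Species 1 gets 9, best alternative 7; Species 2 gets 9, best alternative 7. No profitable deviation — NE.
(Mixed, Mixed): Species 2 can switch to Day (6 → 7). Not NE.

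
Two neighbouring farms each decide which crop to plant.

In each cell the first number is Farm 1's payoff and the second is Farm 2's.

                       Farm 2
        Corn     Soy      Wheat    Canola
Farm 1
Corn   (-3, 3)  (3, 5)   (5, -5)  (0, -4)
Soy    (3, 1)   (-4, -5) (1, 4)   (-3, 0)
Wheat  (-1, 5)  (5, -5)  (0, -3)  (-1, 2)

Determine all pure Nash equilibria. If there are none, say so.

Mark each player's best response to every combination of opponents' strategies; a profile where every player is best-responding is a pure Nash equilibrium.
Farm 1 against Corn: payoffs -3, 3, -1 → best response Soy.
Farm 1 against Soy: payoffs 3, -4, 5 → best response Wheat.
Farm 1 against Wheat: payoffs 5, 1, 0 → best response Corn.
Farm 1 against Canola: payoffs 0, -3, -1 → best response Corn.
Farm 2 against Corn: payoffs 3, 5, -5, -4 → best response Soy.
Farm 2 against Soy: payoffs 1, -5, 4, 0 → best response Wheat.
Farm 2 against Wheat: payoffs 5, -5, -3, 2 → best response Corn.
No profile is a mutual best response for all players.

No pure-strategy Nash equilibrium.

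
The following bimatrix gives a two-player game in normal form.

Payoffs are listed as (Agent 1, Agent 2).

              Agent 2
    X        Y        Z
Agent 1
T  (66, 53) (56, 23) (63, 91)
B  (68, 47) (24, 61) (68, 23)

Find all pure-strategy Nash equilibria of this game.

This game has no pure Nash equilibrium.

For each strategy profile, look for a profitable unilateral deviation.
(T, X): Agent 1 can switch to B (66 → 68). Not NE.
(T, Y): Agent 2 can switch to X (23 → 53). Not NE.
(T, Z): Agent 1 can switch to B (63 → 68). Not NE.
(B, X): Agent 2 can switch to Y (47 → 61). Not NE.
(B, Y): Agent 1 can switch to T (24 → 56). Not NE.
(B, Z): Agent 2 can switch to X (23 → 47). Not NE.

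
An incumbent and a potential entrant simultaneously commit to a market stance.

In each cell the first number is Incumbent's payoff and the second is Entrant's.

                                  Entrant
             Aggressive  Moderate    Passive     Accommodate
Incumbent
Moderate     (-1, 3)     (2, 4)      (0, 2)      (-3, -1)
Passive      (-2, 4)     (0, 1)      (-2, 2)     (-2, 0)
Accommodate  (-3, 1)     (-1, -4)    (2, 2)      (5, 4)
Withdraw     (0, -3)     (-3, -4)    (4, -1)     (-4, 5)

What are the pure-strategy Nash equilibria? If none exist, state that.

The pure Nash equilibria are (Moderate, Moderate), (Accommodate, Accommodate).

For each player, find the best response to each opponent profile; mutual best responses are the pure NE.
Incumbent against Aggressive: payoffs -1, -2, -3, 0 → best response Withdraw.
Incumbent against Moderate: payoffs 2, 0, -1, -3 → best response Moderate.
Incumbent against Passive: payoffs 0, -2, 2, 4 → best response Withdraw.
Incumbent against Accommodate: payoffs -3, -2, 5, -4 → best response Accommodate.
Entrant against Moderate: payoffs 3, 4, 2, -1 → best response Moderate.
Entrant against Passive: payoffs 4, 1, 2, 0 → best response Aggressive.
Entrant against Accommodate: payoffs 1, -4, 2, 4 → best response Accommodate.
Entrant against Withdraw: payoffs -3, -4, -1, 5 → best response Accommodate.
Mutual best responses: (Moderate, Moderate); (Accommodate, Accommodate).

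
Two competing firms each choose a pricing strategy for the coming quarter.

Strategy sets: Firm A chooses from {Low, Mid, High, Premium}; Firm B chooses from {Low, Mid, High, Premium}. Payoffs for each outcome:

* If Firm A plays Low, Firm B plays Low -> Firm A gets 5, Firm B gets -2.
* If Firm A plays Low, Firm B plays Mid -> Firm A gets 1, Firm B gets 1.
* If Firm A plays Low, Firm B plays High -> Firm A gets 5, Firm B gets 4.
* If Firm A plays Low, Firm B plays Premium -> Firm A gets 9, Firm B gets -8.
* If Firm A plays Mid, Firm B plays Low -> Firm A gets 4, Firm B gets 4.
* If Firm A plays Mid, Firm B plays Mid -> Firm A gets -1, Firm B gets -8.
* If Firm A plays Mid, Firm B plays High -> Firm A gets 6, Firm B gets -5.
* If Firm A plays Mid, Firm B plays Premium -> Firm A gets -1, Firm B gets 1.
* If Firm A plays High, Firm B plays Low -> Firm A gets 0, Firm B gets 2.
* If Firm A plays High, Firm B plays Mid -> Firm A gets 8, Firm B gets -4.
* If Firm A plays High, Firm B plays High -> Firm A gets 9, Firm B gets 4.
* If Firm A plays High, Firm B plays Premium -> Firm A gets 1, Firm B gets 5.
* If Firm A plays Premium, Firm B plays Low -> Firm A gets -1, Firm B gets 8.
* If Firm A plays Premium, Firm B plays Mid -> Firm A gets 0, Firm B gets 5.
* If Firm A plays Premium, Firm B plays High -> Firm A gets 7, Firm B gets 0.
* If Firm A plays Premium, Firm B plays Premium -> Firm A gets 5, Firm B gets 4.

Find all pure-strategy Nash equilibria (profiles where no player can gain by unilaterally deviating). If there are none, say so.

There is no pure-strategy Nash equilibrium.

(Low, Low): Firm B can switch to Mid (-2 → 1). Not NE.
(Low, Mid): Firm A can switch to High (1 → 8). Not NE.
(Low, High): Firm A can switch to Mid (5 → 6). Not NE.
(Low, Premium): Firm B can switch to Low (-8 → -2). Not NE.
(Mid, Low): Firm A can switch to Low (4 → 5). Not NE.
(Mid, Mid): Firm A can switch to Low (-1 → 1). Not NE.
(Mid, High): Firm A can switch to High (6 → 9). Not NE.
(Mid, Premium): Firm A can switch to Low (-1 → 9). Not NE.
(High, Low): Firm A can switch to Low (0 → 5). Not NE.
(High, Mid): Firm B can switch to Low (-4 → 2). Not NE.
(High, High): Firm B can switch to Premium (4 → 5). Not NE.
(High, Premium): Firm A can switch to Low (1 → 9). Not NE.
(The remaining 4 profiles each have a profitable deviation by the same check.)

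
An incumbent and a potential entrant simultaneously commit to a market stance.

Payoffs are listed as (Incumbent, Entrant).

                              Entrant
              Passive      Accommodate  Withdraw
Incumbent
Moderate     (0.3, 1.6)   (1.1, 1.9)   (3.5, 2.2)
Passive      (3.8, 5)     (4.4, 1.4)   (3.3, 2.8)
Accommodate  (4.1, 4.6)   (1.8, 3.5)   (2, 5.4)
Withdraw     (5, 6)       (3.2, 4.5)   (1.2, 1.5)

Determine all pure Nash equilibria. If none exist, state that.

Pure-strategy Nash equilibria: (Moderate, Withdraw), (Withdraw, Passive)

Mark each player's best response to every combination of opponents' strategies; a profile where every player is best-responding is a pure Nash equilibrium.
Incumbent against Passive: payoffs 0.3, 3.8, 4.1, 5 → best response Withdraw.
Incumbent against Accommodate: payoffs 1.1, 4.4, 1.8, 3.2 → best response Passive.
Incumbent against Withdraw: payoffs 3.5, 3.3, 2, 1.2 → best response Moderate.
Entrant against Moderate: payoffs 1.6, 1.9, 2.2 → best response Withdraw.
Entrant against Passive: payoffs 5, 1.4, 2.8 → best response Passive.
Entrant against Accommodate: payoffs 4.6, 3.5, 5.4 → best response Withdraw.
Entrant against Withdraw: payoffs 6, 4.5, 1.5 → best response Passive.
Mutual best responses: (Moderate, Withdraw); (Withdraw, Passive).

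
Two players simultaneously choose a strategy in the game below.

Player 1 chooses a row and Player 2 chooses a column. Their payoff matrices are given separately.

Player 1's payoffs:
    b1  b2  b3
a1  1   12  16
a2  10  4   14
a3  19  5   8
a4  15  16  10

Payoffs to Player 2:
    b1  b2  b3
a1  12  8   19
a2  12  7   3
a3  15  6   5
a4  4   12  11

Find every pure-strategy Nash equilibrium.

For each strategy profile, look for a profitable unilateral deviation.
(a1, b1): Player 1 can switch to a2 (1 → 10). Not NE.
(a1, b2): Player 1 can switch to a4 (12 → 16). Not NE.
(a1, b3): Player 1 gets 16, best alternative 14; Player 2 gets 19, best alternative 12. No profitable deviation — NE.
(a2, b1): Player 1 can switch to a3 (10 → 19). Not NE.
(a2, b2): Player 1 can switch to a1 (4 → 12). Not NE.
(a2, b3): Player 1 can switch to a1 (14 → 16). Not NE.
(a3, b1): Player 1 gets 19, best alternative 15; Player 2 gets 15, best alternative 6. No profitable deviation — NE.
(a3, b2): Player 1 can switch to a1 (5 → 12). Not NE.
(a4, b2): Player 1 gets 16, best alternative 12; Player 2 gets 12, best alternative 11. No profitable deviation — NE.
(The remaining 3 profiles each have a profitable deviation by the same check.)

Pure-strategy Nash equilibria: (a1, b3) and (a3, b1) and (a4, b2)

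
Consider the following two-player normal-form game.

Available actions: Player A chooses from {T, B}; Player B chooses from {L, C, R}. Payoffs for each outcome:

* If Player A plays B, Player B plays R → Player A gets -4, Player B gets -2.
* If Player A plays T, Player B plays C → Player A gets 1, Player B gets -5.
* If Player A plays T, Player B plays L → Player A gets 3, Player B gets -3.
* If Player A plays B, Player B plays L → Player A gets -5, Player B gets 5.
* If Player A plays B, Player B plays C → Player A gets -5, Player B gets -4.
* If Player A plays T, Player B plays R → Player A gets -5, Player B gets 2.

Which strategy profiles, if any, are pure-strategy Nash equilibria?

For each player, find the best response to each opponent profile; mutual best responses are the pure NE.
Player A against L: payoffs 3, -5 → best response T.
Player A against C: payoffs 1, -5 → best response T.
Player A against R: payoffs -5, -4 → best response B.
Player B against T: payoffs -3, -5, 2 → best response R.
Player B against B: payoffs 5, -4, -2 → best response L.
No profile is a mutual best response for all players.

none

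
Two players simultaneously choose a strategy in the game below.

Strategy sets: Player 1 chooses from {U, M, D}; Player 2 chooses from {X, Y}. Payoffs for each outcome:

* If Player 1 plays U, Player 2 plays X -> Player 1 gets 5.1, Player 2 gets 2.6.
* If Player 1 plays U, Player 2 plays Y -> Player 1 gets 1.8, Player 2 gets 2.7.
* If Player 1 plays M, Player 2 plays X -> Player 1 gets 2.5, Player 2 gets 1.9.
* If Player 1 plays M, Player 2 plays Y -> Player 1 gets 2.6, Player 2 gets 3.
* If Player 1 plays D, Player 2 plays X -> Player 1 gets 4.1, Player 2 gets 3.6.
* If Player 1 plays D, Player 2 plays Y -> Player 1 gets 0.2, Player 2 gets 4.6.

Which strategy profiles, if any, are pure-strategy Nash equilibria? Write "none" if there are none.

(M, Y)

Check each profile: it is a Nash equilibrium iff no player can strictly gain by switching unilaterally.
(U, X): Player 2 can switch to Y (2.6 → 2.7). Not NE.
(U, Y): Player 1 can switch to M (1.8 → 2.6). Not NE.
(M, X): Player 1 can switch to U (2.5 → 5.1). Not NE.
(M, Y): Player 1 gets 2.6, best alternative 1.8; Player 2 gets 3, best alternative 1.9. No profitable deviation — NE.
(D, X): Player 1 can switch to U (4.1 → 5.1). Not NE.
(D, Y): Player 1 can switch to U (0.2 → 1.8). Not NE.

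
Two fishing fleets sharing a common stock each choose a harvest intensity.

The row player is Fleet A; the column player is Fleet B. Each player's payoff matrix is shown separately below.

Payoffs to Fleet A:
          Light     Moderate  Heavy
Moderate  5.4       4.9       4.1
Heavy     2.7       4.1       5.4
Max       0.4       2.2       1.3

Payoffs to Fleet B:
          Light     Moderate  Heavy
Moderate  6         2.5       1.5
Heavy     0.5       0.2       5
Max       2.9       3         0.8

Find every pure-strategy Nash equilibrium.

The pure Nash equilibria are (Moderate, Light) and (Heavy, Heavy).

(Moderate, Light): Fleet A gets 5.4, best alternative 2.7; Fleet B gets 6, best alternative 2.5. No profitable deviation — NE.
(Moderate, Moderate): Fleet B can switch to Light (2.5 → 6). Not NE.
(Moderate, Heavy): Fleet A can switch to Heavy (4.1 → 5.4). Not NE.
(Heavy, Light): Fleet A can switch to Moderate (2.7 → 5.4). Not NE.
(Heavy, Moderate): Fleet A can switch to Moderate (4.1 → 4.9). Not NE.
(Heavy, Heavy): Fleet A gets 5.4, best alternative 4.1; Fleet B gets 5, best alternative 0.5. No profitable deviation — NE.
(Max, Light): Fleet A can switch to Moderate (0.4 → 5.4). Not NE.
(Max, Moderate): Fleet A can switch to Moderate (2.2 → 4.9). Not NE.
(Max, Heavy): Fleet A can switch to Moderate (1.3 → 4.1). Not NE.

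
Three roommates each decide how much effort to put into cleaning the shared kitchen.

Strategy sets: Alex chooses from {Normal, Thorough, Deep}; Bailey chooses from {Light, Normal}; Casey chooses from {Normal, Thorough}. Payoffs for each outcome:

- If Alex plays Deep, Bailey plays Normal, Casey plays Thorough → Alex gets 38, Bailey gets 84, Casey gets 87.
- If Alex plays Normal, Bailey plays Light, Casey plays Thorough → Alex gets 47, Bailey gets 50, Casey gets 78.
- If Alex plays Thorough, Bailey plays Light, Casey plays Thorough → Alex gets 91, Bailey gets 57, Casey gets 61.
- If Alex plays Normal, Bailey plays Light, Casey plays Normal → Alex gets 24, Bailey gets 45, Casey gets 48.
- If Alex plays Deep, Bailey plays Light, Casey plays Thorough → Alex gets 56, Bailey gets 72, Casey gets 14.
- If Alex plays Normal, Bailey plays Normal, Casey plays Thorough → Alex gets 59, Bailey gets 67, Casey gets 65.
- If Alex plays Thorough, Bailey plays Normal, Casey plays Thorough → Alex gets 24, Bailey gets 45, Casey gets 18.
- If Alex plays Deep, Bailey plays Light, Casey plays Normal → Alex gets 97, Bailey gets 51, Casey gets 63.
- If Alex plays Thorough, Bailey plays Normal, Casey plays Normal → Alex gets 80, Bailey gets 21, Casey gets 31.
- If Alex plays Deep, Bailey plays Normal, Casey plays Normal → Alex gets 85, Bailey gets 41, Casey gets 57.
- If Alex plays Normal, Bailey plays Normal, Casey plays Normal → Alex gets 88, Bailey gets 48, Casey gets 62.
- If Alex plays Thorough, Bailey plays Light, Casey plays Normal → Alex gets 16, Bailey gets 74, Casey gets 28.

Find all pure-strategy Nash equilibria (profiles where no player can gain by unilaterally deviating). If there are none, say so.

The pure Nash equilibria are (Normal, Normal, Thorough), (Thorough, Light, Thorough), (Deep, Light, Normal).

(Normal, Light, Normal): Alex can switch to Deep (24 → 97). Not NE.
(Normal, Light, Thorough): Alex can switch to Thorough (47 → 91). Not NE.
(Normal, Normal, Normal): Casey can switch to Thorough (62 → 65). Not NE.
(Normal, Normal, Thorough): Alex gets 59, best alternative 38; Bailey gets 67, best alternative 50; Casey gets 65, best alternative 62. No profitable deviation — NE.
(Thorough, Light, Normal): Alex can switch to Normal (16 → 24). Not NE.
(Thorough, Light, Thorough): Alex gets 91, best alternative 56; Bailey gets 57, best alternative 45; Casey gets 61, best alternative 28. No profitable deviation — NE.
(Thorough, Normal, Normal): Alex can switch to Normal (80 → 88). Not NE.
(Thorough, Normal, Thorough): Alex can switch to Normal (24 → 59). Not NE.
(Deep, Light, Normal): Alex gets 97, best alternative 24; Bailey gets 51, best alternative 41; Casey gets 63, best alternative 14. No profitable deviation — NE.
(Deep, Light, Thorough): Alex can switch to Thorough (56 → 91). Not NE.
(Deep, Normal, Normal): Alex can switch to Normal (85 → 88). Not NE.
(Deep, Normal, Thorough): Alex can switch to Normal (38 → 59). Not NE.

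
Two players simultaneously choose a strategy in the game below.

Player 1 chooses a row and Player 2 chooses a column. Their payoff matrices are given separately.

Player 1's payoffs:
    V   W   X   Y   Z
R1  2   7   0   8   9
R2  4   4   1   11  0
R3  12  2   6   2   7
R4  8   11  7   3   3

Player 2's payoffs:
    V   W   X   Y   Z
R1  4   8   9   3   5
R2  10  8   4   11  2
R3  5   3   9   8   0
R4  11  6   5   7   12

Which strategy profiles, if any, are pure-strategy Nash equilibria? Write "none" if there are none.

Pure NE: (R2, Y)

Player 1 against V: payoffs 2, 4, 12, 8 → best response R3.
Player 1 against W: payoffs 7, 4, 2, 11 → best response R4.
Player 1 against X: payoffs 0, 1, 6, 7 → best response R4.
Player 1 against Y: payoffs 8, 11, 2, 3 → best response R2.
Player 1 against Z: payoffs 9, 0, 7, 3 → best response R1.
Player 2 against R1: payoffs 4, 8, 9, 3, 5 → best response X.
Player 2 against R2: payoffs 10, 8, 4, 11, 2 → best response Y.
Player 2 against R3: payoffs 5, 3, 9, 8, 0 → best response X.
Player 2 against R4: payoffs 11, 6, 5, 7, 12 → best response Z.
Mutual best responses: (R2, Y).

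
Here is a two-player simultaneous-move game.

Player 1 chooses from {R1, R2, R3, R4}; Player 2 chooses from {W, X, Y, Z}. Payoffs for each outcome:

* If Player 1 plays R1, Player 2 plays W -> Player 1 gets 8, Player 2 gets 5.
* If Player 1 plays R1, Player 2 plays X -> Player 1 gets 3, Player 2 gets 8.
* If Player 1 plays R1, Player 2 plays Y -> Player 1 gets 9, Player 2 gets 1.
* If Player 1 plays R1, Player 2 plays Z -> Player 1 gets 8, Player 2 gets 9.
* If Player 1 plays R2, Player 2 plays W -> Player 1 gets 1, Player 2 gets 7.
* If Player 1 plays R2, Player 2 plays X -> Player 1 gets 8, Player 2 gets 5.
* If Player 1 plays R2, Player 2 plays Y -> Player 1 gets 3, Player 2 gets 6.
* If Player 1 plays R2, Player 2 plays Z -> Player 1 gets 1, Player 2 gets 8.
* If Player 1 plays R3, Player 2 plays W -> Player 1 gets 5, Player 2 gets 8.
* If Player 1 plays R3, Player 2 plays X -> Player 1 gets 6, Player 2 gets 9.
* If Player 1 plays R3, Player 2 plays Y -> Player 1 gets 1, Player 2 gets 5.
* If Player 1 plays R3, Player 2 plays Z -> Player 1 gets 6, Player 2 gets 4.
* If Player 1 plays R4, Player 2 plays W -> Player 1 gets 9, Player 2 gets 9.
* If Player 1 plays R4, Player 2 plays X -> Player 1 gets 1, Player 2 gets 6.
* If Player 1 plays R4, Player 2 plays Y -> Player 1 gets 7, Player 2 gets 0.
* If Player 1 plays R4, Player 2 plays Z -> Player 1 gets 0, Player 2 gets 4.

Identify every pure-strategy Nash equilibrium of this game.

The pure Nash equilibria are (R1, Z) and (R4, W).

For each player, find the best response to each opponent profile; mutual best responses are the pure NE.
Player 1 against W: payoffs 8, 1, 5, 9 → best response R4.
Player 1 against X: payoffs 3, 8, 6, 1 → best response R2.
Player 1 against Y: payoffs 9, 3, 1, 7 → best response R1.
Player 1 against Z: payoffs 8, 1, 6, 0 → best response R1.
Player 2 against R1: payoffs 5, 8, 1, 9 → best response Z.
Player 2 against R2: payoffs 7, 5, 6, 8 → best response Z.
Player 2 against R3: payoffs 8, 9, 5, 4 → best response X.
Player 2 against R4: payoffs 9, 6, 0, 4 → best response W.
Mutual best responses: (R1, Z); (R4, W).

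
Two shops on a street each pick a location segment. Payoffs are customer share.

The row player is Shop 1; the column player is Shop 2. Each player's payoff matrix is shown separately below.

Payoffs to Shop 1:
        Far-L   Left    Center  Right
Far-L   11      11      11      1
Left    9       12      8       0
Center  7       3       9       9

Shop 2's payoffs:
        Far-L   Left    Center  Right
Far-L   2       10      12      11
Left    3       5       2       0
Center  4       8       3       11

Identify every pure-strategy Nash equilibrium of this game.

(Far-L, Center), (Left, Left), (Center, Right)

Mark each player's best response to every combination of opponents' strategies; a profile where every player is best-responding is a pure Nash equilibrium.
Shop 1 against Far-L: payoffs 11, 9, 7 → best response Far-L.
Shop 1 against Left: payoffs 11, 12, 3 → best response Left.
Shop 1 against Center: payoffs 11, 8, 9 → best response Far-L.
Shop 1 against Right: payoffs 1, 0, 9 → best response Center.
Shop 2 against Far-L: payoffs 2, 10, 12, 11 → best response Center.
Shop 2 against Left: payoffs 3, 5, 2, 0 → best response Left.
Shop 2 against Center: payoffs 4, 8, 3, 11 → best response Right.
Mutual best responses: (Far-L, Center); (Left, Left); (Center, Right).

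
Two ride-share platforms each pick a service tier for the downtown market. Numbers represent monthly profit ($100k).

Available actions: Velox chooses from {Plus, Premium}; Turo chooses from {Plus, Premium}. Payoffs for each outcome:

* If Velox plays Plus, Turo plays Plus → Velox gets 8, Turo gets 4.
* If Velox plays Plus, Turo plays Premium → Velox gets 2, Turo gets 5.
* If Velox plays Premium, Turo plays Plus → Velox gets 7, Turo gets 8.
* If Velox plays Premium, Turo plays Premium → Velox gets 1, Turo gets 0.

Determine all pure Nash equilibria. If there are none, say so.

Pure NE: (Plus, Premium)

Velox against Plus: payoffs 8, 7 → best response Plus.
Velox against Premium: payoffs 2, 1 → best response Plus.
Turo against Plus: payoffs 4, 5 → best response Premium.
Turo against Premium: payoffs 8, 0 → best response Plus.
Mutual best responses: (Plus, Premium).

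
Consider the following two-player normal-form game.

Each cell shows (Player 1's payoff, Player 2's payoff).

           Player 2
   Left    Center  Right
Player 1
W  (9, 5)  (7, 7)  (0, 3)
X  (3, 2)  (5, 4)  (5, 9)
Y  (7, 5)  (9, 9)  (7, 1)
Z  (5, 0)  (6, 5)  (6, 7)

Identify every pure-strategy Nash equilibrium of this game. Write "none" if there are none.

The unique pure-strategy Nash equilibrium is (Y, Center).

Mark each player's best response to every combination of opponents' strategies; a profile where every player is best-responding is a pure Nash equilibrium.
Player 1 against Left: payoffs 9, 3, 7, 5 → best response W.
Player 1 against Center: payoffs 7, 5, 9, 6 → best response Y.
Player 1 against Right: payoffs 0, 5, 7, 6 → best response Y.
Player 2 against W: payoffs 5, 7, 3 → best response Center.
Player 2 against X: payoffs 2, 4, 9 → best response Right.
Player 2 against Y: payoffs 5, 9, 1 → best response Center.
Player 2 against Z: payoffs 0, 5, 7 → best response Right.
Mutual best responses: (Y, Center).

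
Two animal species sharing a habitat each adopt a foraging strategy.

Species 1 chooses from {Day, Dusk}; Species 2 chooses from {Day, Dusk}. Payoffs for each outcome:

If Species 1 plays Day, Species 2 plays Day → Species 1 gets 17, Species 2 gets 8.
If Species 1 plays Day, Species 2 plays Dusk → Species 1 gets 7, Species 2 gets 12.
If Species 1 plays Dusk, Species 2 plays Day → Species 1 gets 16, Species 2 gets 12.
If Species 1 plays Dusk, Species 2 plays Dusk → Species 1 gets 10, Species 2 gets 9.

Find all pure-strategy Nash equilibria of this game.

No pure-strategy Nash equilibrium.

Species 1 against Day: payoffs 17, 16 → best response Day.
Species 1 against Dusk: payoffs 7, 10 → best response Dusk.
Species 2 against Day: payoffs 8, 12 → best response Dusk.
Species 2 against Dusk: payoffs 12, 9 → best response Day.
No profile is a mutual best response for all players.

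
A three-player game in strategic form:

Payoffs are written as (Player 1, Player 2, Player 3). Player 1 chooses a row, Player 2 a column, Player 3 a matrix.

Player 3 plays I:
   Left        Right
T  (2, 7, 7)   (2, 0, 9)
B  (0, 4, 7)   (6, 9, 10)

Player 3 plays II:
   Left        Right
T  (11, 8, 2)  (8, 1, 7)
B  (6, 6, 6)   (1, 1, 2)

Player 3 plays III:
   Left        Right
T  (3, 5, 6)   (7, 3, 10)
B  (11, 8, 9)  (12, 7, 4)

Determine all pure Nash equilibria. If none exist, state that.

The pure Nash equilibria are (T, Left, I) and (B, Left, III) and (B, Right, I).

Player 1 against (Left, I): payoffs 2, 0 → best response T.
Player 1 against (Left, II): payoffs 11, 6 → best response T.
Player 1 against (Left, III): payoffs 3, 11 → best response B.
Player 1 against (Right, I): payoffs 2, 6 → best response B.
Player 1 against (Right, II): payoffs 8, 1 → best response T.
Player 1 against (Right, III): payoffs 7, 12 → best response B.
Player 2 against (T, I): payoffs 7, 0 → best response Left.
Player 2 against (T, II): payoffs 8, 1 → best response Left.
Player 2 against (T, III): payoffs 5, 3 → best response Left.
Player 2 against (B, I): payoffs 4, 9 → best response Right.
Player 2 against (B, II): payoffs 6, 1 → best response Left.
Player 2 against (B, III): payoffs 8, 7 → best response Left.
Player 3 against (T, Left): payoffs 7, 2, 6 → best response I.
Player 3 against (T, Right): payoffs 9, 7, 10 → best response III.
Player 3 against (B, Left): payoffs 7, 6, 9 → best response III.
Player 3 against (B, Right): payoffs 10, 2, 4 → best response I.
Mutual best responses: (T, Left, I); (B, Left, III); (B, Right, I).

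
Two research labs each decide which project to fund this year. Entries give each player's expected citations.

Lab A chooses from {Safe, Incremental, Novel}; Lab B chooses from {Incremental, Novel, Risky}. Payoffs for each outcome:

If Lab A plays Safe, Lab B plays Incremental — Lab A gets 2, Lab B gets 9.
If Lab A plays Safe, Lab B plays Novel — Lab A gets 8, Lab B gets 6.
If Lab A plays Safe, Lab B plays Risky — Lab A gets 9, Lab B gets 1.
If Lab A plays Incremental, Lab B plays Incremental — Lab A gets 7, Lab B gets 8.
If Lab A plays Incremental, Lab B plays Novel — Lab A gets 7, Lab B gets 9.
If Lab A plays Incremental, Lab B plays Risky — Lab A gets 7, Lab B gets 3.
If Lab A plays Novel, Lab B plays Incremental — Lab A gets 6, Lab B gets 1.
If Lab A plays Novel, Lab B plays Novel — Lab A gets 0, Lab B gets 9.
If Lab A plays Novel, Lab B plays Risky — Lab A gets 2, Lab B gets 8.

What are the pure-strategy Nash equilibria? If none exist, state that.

none

For each strategy profile, look for a profitable unilateral deviation.
(Safe, Incremental): Lab A can switch to Incremental (2 → 7). Not NE.
(Safe, Novel): Lab B can switch to Incremental (6 → 9). Not NE.
(Safe, Risky): Lab B can switch to Incremental (1 → 9). Not NE.
(Incremental, Incremental): Lab B can switch to Novel (8 → 9). Not NE.
(Incremental, Novel): Lab A can switch to Safe (7 → 8). Not NE.
(Incremental, Risky): Lab A can switch to Safe (7 → 9). Not NE.
(Novel, Incremental): Lab A can switch to Incremental (6 → 7). Not NE.
(Novel, Novel): Lab A can switch to Safe (0 → 8). Not NE.
(The remaining 1 profile has a profitable deviation by the same check.)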